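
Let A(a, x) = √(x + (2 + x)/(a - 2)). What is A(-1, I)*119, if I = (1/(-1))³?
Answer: 238*I*√3/3 ≈ 137.41*I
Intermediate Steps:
I = -1 (I = (-1)³ = -1)
A(a, x) = √(x + (2 + x)/(-2 + a))
A(-1, I)*119 = √((2 - 1*(-1) - 1*(-1))/(-2 - 1))*119 = √((2 + 1 + 1)/(-3))*119 = √(-⅓*4)*119 = √(-4/3)*119 = (2*I*√3/3)*119 = 238*I*√3/3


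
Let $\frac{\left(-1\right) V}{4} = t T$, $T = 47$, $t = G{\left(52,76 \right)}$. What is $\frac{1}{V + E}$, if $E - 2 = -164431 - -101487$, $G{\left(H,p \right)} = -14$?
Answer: $- \frac{1}{60310} \approx -1.6581 \cdot 10^{-5}$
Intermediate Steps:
$t = -14$
$E = -62942$ ($E = 2 - 62944 = -62942$)
$V = 2632$ ($V = - 4 \left(\left(-14\right) 47\right) = \left(-4\right) \left(-658\right) = 2632$)
$\frac{1}{V + E} = \frac{1}{2632 - 62942} = \frac{1}{-60310} = - \frac{1}{60310}$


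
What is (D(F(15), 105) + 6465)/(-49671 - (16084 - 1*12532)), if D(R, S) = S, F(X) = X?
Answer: -2190/17741 ≈ -0.12344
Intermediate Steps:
(D(F(15), 105) + 6465)/(-49671 - (16084 - 1*12532)) = (105 + 6465)/(-49671 - (16084 - 1*12532)) = 6570/(-49671 - (16084 - 12532)) = 6570/(-49671 - 1*3552) = 6570/(-49671 - 3552) = 6570/(-53223) = 6570*(-1/53223) = -2190/17741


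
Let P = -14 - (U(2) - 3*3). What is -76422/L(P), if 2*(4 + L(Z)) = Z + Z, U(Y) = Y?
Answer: 76422/11 ≈ 6947.5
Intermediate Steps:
P = -7 (P = -14 - (2 - 3*3) = -14 - (2 - 9) = -14 - 1*(-7) = -14 + 7 = -7)
L(Z) = -4 + Z (L(Z) = -4 + (Z + Z)/2 = -4 + (2*Z)/2 = -4 + Z)
-76422/L(P) = -76422/(-4 - 7) = -76422/(-11) = -76422*(-1/11) = 76422/11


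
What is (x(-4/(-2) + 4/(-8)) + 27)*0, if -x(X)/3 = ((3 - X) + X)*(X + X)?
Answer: 0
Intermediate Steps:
x(X) = -18*X (x(X) = -3*((3 - X) + X)*(X + X) = -9*2*X = -18*X)
(x(-4/(-2) + 4/(-8)) + 27)*0 = (-18*(-4/(-2) + 4/(-8)) + 27)*0 = (-18*(-4*(-½) + 4*(-⅛)) + 27)*0 = (-18*(2 - ½) + 27)*0 = (-18*3/2 + 27)*0 = (-27 + 27)*0 = 0*0 = 0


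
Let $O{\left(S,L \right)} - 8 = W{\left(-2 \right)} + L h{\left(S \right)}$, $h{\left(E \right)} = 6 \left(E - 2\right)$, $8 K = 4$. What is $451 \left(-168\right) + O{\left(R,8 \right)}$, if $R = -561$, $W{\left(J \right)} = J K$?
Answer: $-102785$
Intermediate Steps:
$K = \frac{1}{2}$ ($K = \frac{1}{8} \cdot 4 = \frac{1}{2} \approx 0.5$)
$W{\left(J \right)} = \frac{J}{2}$ ($W{\left(J \right)} = J \frac{1}{2} = \frac{J}{2}$)
$h{\left(E \right)} = -12 + 6 E$ ($h{\left(E \right)} = 6 \left(-2 + E\right) = -12 + 6 E$)
$O{\left(S,L \right)} = 7 + L \left(-12 + 6 S\right)$ ($O{\left(S,L \right)} = 8 + \left(\frac{1}{2} \left(-2\right) + L \left(-12 + 6 S\right)\right) = 8 + \left(-1 + L \left(-12 + 6 S\right)\right) = 7 + L \left(-12 + 6 S\right)$)
$451 \left(-168\right) + O{\left(R,8 \right)} = 451 \left(-168\right) + \left(7 + 6 \cdot 8 \left(-2 - 561\right)\right) = -75768 + \left(7 + 6 \cdot 8 \left(-563\right)\right) = -75768 + \left(7 - 27024\right) = -75768 - 27017 = -102785$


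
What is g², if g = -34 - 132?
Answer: 27556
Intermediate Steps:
g = -166
g² = (-166)² = 27556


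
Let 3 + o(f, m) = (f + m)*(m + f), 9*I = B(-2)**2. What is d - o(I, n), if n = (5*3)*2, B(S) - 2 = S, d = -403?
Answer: -1300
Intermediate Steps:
B(S) = 2 + S
n = 30 (n = 15*2 = 30)
I = 0 (I = (2 - 2)**2/9 = (1/9)*0**2 = (1/9)*0 = 0)
o(f, m) = -3 + (f + m)**2 (o(f, m) = -3 + (f + m)*(m + f) = -3 + (f + m)*(f + m) = -3 + (f + m)**2)
d - o(I, n) = -403 - (-3 + (0 + 30)**2) = -403 - (-3 + 30**2) = -403 - (-3 + 900) = -403 - 1*897 = -403 - 897 = -1300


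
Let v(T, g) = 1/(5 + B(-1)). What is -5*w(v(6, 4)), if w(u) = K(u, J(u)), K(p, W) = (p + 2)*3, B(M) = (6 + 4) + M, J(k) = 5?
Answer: -435/14 ≈ -31.071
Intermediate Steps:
B(M) = 10 + M
v(T, g) = 1/14 (v(T, g) = 1/(5 + (10 - 1)) = 1/(5 + 9) = 1/14)
K(p, W) = 6 + 3*p (K(p, W) = (2 + p)*3 = 6 + 3*p)
w(u) = 6 + 3*u
-5*w(v(6, 4)) = -5*(6 + 3*(1/14)) = -5*(6 + 3/14) = -5*87/14 = -435/14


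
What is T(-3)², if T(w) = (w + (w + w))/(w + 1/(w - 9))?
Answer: 11664/1369 ≈ 8.5201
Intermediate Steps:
T(w) = 3*w/(w + 1/(-9 + w)) (T(w) = (w + 2*w)/(w + 1/(-9 + w)) = (3*w)/(w + 1/(-9 + w)) = 3*w/(w + 1/(-9 + w)))
T(-3)² = (3*(-3)*(-9 - 3)/(1 + (-3)² - 9*(-3)))² = (3*(-3)*(-12)/(1 + 9 + 27))² = (3*(-3)*(-12)/37)² = (3*(-3)*(1/37)*(-12))² = (108/37)² = 11664/1369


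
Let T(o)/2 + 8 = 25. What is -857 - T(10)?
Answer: -891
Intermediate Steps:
T(o) = 34 (T(o) = -16 + 2*25 = -16 + 50 = 34)
-857 - T(10) = -857 - 1*34 = -857 - 34 = -891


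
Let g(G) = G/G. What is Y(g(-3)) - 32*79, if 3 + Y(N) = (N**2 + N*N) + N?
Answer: -2528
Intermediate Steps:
g(G) = 1
Y(N) = -3 + N + 2*N**2 (Y(N) = -3 + ((N**2 + N*N) + N) = -3 + ((N**2 + N**2) + N) = -3 + (2*N**2 + N) = -3 + (N + 2*N**2) = -3 + N + 2*N**2)
Y(g(-3)) - 32*79 = (-3 + 1 + 2*1**2) - 32*79 = (-3 + 1 + 2*1) - 2528 = (-3 + 1 + 2) - 2528 = 0 - 2528 = -2528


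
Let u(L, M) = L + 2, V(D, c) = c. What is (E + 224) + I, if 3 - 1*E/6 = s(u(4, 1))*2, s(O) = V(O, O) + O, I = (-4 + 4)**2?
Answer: 98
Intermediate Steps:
u(L, M) = 2 + L
I = 0 (I = 0**2 = 0)
s(O) = 2*O (s(O) = O + O = 2*O)
E = -126 (E = 18 - 6*2*(2 + 4)*2 = 18 - 6*2*6*2 = 18 - 72*2 = 18 - 6*24 = 18 - 144 = -126)
(E + 224) + I = (-126 + 224) + 0 = 98 + 0 = 98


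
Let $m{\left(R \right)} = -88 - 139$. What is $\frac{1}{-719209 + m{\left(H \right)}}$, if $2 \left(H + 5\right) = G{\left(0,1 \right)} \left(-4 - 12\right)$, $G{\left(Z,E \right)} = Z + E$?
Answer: $- \frac{1}{719436} \approx -1.39 \cdot 10^{-6}$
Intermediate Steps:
$G{\left(Z,E \right)} = E + Z$
$H = -13$ ($H = -5 + \frac{\left(1 + 0\right) \left(-4 - 12\right)}{2} = -5 + \frac{1 \left(-16\right)}{2} = -5 + \frac{1}{2} \left(-16\right) = -5 - 8 = -13$)
$m{\left(R \right)} = -227$
$\frac{1}{-719209 + m{\left(H \right)}} = \frac{1}{-719209 - 227} = \frac{1}{-719436} = - \frac{1}{719436}$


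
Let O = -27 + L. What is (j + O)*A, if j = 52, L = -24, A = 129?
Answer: 129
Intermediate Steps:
O = -51 (O = -27 - 24 = -51)
(j + O)*A = (52 - 51)*129 = 1*129 = 129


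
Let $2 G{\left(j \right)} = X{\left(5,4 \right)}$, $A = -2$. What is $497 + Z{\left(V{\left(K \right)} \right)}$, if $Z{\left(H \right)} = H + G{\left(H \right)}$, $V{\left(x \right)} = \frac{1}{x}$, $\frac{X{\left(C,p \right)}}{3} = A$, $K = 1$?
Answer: $495$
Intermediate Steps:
$X{\left(C,p \right)} = -6$ ($X{\left(C,p \right)} = 3 \left(-2\right) = -6$)
$G{\left(j \right)} = -3$ ($G{\left(j \right)} = \frac{1}{2} \left(-6\right) = -3$)
$Z{\left(H \right)} = -3 + H$ ($Z{\left(H \right)} = H - 3 = -3 + H$)
$497 + Z{\left(V{\left(K \right)} \right)} = 497 - \left(3 - 1^{-1}\right) = 497 + \left(-3 + 1\right) = 497 - 2 = 495$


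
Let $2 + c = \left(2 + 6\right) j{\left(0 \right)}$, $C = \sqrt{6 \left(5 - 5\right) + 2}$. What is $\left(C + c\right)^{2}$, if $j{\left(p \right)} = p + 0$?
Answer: $\left(2 - \sqrt{2}\right)^{2} \approx 0.34315$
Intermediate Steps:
$j{\left(p \right)} = p$
$C = \sqrt{2}$ ($C = \sqrt{6 \cdot 0 + 2} = \sqrt{0 + 2} = \sqrt{2} \approx 1.4142$)
$c = -2$ ($c = -2 + \left(2 + 6\right) 0 = -2 + 8 \cdot 0 = -2 + 0 = -2$)
$\left(C + c\right)^{2} = \left(\sqrt{2} - 2\right)^{2} = \left(-2 + \sqrt{2}\right)^{2}$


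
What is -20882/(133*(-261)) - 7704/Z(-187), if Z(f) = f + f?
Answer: 137619410/6491331 ≈ 21.201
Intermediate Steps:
Z(f) = 2*f
-20882/(133*(-261)) - 7704/Z(-187) = -20882/(133*(-261)) - 7704/(2*(-187)) = -20882/(-34713) - 7704/(-374) = -20882*(-1/34713) - 7704*(-1/374) = 20882/34713 + 3852/187 = 137619410/6491331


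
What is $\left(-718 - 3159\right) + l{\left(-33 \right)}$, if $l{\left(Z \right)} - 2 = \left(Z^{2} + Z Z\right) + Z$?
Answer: $-1730$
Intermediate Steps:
$l{\left(Z \right)} = 2 + Z + 2 Z^{2}$ ($l{\left(Z \right)} = 2 + \left(\left(Z^{2} + Z Z\right) + Z\right) = 2 + \left(\left(Z^{2} + Z^{2}\right) + Z\right) = 2 + \left(2 Z^{2} + Z\right) = 2 + \left(Z + 2 Z^{2}\right) = 2 + Z + 2 Z^{2}$)
$\left(-718 - 3159\right) + l{\left(-33 \right)} = \left(-718 - 3159\right) + \left(2 - 33 + 2 \left(-33\right)^{2}\right) = -3877 + \left(2 - 33 + 2 \cdot 1089\right) = -3877 + \left(2 - 33 + 2178\right) = -3877 + 2147 = -1730$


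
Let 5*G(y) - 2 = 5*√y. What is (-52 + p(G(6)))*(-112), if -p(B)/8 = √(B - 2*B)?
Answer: 5824 + 896*√(-10 - 25*√6)/5 ≈ 5824.0 + 1512.5*I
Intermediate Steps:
G(y) = ⅖ + √y (G(y) = ⅖ + (5*√y)/5 = ⅖ + √y)
p(B) = -8*√(-B) (p(B) = -8*√(B - 2*B) = -8*√(-B))
(-52 + p(G(6)))*(-112) = (-52 - 8*I*√(⅖ + √6))*(-112) = (-52 - 8*√(-⅖ - √6))*(-112) = 5824 + 896*√(-⅖ - √6)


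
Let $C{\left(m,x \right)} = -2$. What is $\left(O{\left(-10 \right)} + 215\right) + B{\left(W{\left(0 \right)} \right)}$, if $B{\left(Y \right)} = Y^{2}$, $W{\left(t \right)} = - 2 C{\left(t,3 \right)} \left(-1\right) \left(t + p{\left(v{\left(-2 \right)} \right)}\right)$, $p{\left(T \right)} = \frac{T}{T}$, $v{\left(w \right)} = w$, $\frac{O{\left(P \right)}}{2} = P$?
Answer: $211$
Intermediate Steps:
$O{\left(P \right)} = 2 P$
$p{\left(T \right)} = 1$
$W{\left(t \right)} = -4 - 4 t$ ($W{\left(t \right)} = \left(-2\right) \left(-2\right) \left(-1\right) \left(t + 1\right) = 4 \left(-1\right) \left(1 + t\right) = - 4 \left(1 + t\right) = -4 - 4 t$)
$\left(O{\left(-10 \right)} + 215\right) + B{\left(W{\left(0 \right)} \right)} = \left(2 \left(-10\right) + 215\right) + \left(-4 - 0\right)^{2} = \left(-20 + 215\right) + \left(-4 + 0\right)^{2} = 195 + \left(-4\right)^{2} = 195 + 16 = 211$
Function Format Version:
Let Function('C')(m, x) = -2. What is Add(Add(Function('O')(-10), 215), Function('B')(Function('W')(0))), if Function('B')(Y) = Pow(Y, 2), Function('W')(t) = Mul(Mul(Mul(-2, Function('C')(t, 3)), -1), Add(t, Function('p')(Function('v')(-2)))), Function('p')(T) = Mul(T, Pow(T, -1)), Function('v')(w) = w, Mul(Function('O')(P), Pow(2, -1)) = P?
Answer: 211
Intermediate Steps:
Function('O')(P) = Mul(2, P)
Function('p')(T) = 1
Function('W')(t) = Add(-4, Mul(-4, t)) (Function('W')(t) = Mul(Mul(Mul(-2, -2), -1), Add(t, 1)) = Mul(Mul(4, -1), Add(1, t)) = Mul(-4, Add(1, t)) = Add(-4, Mul(-4, t)))
Add(Add(Function('O')(-10), 215), Function('B')(Function('W')(0))) = Add(Add(Mul(2, -10), 215), Pow(Add(-4, Mul(-4, 0)), 2)) = Add(Add(-20, 215), Pow(Add(-4, 0), 2)) = Add(195, Pow(-4, 2)) = Add(195, 16) = 211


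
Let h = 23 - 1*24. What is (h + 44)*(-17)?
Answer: -731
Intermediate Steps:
h = -1 (h = 23 - 24 = -1)
(h + 44)*(-17) = (-1 + 44)*(-17) = 43*(-17) = -731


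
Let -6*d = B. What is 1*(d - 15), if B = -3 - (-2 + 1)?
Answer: -44/3 ≈ -14.667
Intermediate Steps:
B = -2 (B = -3 - 1*(-1) = -3 + 1 = -2)
d = 1/3 (d = -1/6*(-2) = 1/3 ≈ 0.33333)
1*(d - 15) = 1*(1/3 - 15) = 1*(-44/3) = -44/3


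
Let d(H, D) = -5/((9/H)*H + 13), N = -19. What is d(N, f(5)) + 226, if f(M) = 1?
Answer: 4967/22 ≈ 225.77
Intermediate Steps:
d(H, D) = -5/22 (d(H, D) = -5/(9 + 13) = -5/22)
d(N, f(5)) + 226 = -5/22 + 226 = 4967/22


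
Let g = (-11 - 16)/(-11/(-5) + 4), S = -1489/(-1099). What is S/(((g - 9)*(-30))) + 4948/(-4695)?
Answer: -4488093689/4272318540 ≈ -1.0505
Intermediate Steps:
S = 1489/1099 (S = -1489*(-1/1099) = 1489/1099 ≈ 1.3549)
g = -135/31 (g = -27/(-11*(-1/5) + 4) = -27/(11/5 + 4) = -27/31/5 = -27*5/31 = -135/31 ≈ -4.3548)
S/(((g - 9)*(-30))) + 4948/(-4695) = 1489/(1099*(((-135/31 - 9)*(-30)))) + 4948/(-4695) = 1489/(1099*((-414/31*(-30)))) + 4948*(-1/4695) = 1489/(1099*(12420/31)) - 4948/4695 = (1489/1099)*(31/12420) - 4948/4695 = 46159/13649580 - 4948/4695 = -4488093689/4272318540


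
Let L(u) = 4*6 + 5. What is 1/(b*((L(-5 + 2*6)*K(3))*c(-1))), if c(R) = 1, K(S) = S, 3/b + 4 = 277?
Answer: 91/87 ≈ 1.0460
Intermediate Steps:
b = 1/91 (b = 3/(-4 + 277) = 3/273 = 3*(1/273) = 1/91 ≈ 0.010989)
L(u) = 29 (L(u) = 24 + 5 = 29)
1/(b*((L(-5 + 2*6)*K(3))*c(-1))) = 1/(((29*3)*1)/91) = 1/((87*1)/91) = 1/((1/91)*87) = 1/(87/91) = 91/87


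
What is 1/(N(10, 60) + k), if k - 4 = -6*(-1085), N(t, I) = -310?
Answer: 1/6204 ≈ 0.00016119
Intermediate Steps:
k = 6514 (k = 4 - 6*(-1085) = 4 + 6510 = 6514)
1/(N(10, 60) + k) = 1/(-310 + 6514) = 1/6204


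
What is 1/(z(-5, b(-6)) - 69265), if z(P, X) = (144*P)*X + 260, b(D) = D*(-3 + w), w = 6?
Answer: -1/56045 ≈ -1.7843e-5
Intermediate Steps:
b(D) = 3*D (b(D) = D*(-3 + 6) = D*3 = 3*D)
z(P, X) = 260 + 144*P*X (z(P, X) = 144*P*X + 260 = 260 + 144*P*X)
1/(z(-5, b(-6)) - 69265) = 1/((260 + 144*(-5)*(3*(-6))) - 69265) = 1/((260 + 144*(-5)*(-18)) - 69265) = 1/((260 + 12960) - 69265) = 1/(13220 - 69265) = 1/(-56045) = -1/56045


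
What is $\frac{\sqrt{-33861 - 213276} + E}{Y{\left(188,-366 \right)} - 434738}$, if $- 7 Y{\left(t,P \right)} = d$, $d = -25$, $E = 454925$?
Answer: $- \frac{3184475}{3043141} - \frac{7 i \sqrt{247137}}{3043141} \approx -1.0464 - 0.0011435 i$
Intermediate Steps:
$Y{\left(t,P \right)} = \frac{25}{7}$ ($Y{\left(t,P \right)} = \left(- \frac{1}{7}\right) \left(-25\right) = \frac{25}{7}$)
$\frac{\sqrt{-33861 - 213276} + E}{Y{\left(188,-366 \right)} - 434738} = \frac{\sqrt{-33861 - 213276} + 454925}{\frac{25}{7} - 434738} = \frac{\sqrt{-247137} + 454925}{- \frac{3043141}{7}} = \left(i \sqrt{247137} + 454925\right) \left(- \frac{7}{3043141}\right) = \left(454925 + i \sqrt{247137}\right) \left(- \frac{7}{3043141}\right) = - \frac{3184475}{3043141} - \frac{7 i \sqrt{247137}}{3043141}$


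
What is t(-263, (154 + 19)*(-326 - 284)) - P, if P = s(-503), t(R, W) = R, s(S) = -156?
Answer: -107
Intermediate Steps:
P = -156
t(-263, (154 + 19)*(-326 - 284)) - P = -263 - 1*(-156) = -263 + 156 = -107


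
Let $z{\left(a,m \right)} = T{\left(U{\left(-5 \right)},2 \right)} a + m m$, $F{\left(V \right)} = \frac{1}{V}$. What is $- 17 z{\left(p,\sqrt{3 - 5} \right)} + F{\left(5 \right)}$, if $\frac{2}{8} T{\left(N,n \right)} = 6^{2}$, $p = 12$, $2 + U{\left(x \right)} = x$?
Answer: $- \frac{146709}{5} \approx -29342.0$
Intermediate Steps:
$U{\left(x \right)} = -2 + x$
$T{\left(N,n \right)} = 144$ ($T{\left(N,n \right)} = 4 \cdot 6^{2} = 4 \cdot 36 = 144$)
$z{\left(a,m \right)} = m^{2} + 144 a$ ($z{\left(a,m \right)} = 144 a + m m = 144 a + m^{2} = m^{2} + 144 a$)
$- 17 z{\left(p,\sqrt{3 - 5} \right)} + F{\left(5 \right)} = - 17 \left(\left(\sqrt{3 - 5}\right)^{2} + 144 \cdot 12\right) + \frac{1}{5} = - 17 \left(\left(\sqrt{-2}\right)^{2} + 1728\right) + \frac{1}{5} = - 17 \left(\left(i \sqrt{2}\right)^{2} + 1728\right) + \frac{1}{5} = - 17 \left(-2 + 1728\right) + \frac{1}{5} = \left(-17\right) 1726 + \frac{1}{5} = -29342 + \frac{1}{5} = - \frac{146709}{5}$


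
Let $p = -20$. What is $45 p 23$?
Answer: $-20700$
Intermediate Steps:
$45 p 23 = 45 \left(-20\right) 23 = \left(-900\right) 23 = -20700$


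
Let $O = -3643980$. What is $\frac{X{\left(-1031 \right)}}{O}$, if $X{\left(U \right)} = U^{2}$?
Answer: $- \frac{1062961}{3643980} \approx -0.2917$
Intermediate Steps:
$\frac{X{\left(-1031 \right)}}{O} = \frac{\left(-1031\right)^{2}}{-3643980} = 1062961 \left(- \frac{1}{3643980}\right) = - \frac{1062961}{3643980}$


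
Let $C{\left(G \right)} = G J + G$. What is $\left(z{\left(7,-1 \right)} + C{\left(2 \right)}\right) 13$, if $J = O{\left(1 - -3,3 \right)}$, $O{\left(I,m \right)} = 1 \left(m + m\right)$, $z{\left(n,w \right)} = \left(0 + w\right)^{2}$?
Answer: $195$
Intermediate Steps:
$z{\left(n,w \right)} = w^{2}$
$O{\left(I,m \right)} = 2 m$ ($O{\left(I,m \right)} = 1 \cdot 2 m = 2 m$)
$J = 6$ ($J = 2 \cdot 3 = 6$)
$C{\left(G \right)} = 7 G$ ($C{\left(G \right)} = G 6 + G = 6 G + G = 7 G$)
$\left(z{\left(7,-1 \right)} + C{\left(2 \right)}\right) 13 = \left(\left(-1\right)^{2} + 7 \cdot 2\right) 13 = \left(1 + 14\right) 13 = 15 \cdot 13 = 195$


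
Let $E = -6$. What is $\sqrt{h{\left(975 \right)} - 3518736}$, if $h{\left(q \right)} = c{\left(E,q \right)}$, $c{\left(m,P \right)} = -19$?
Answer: $i \sqrt{3518755} \approx 1875.8 i$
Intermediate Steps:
$h{\left(q \right)} = -19$
$\sqrt{h{\left(975 \right)} - 3518736} = \sqrt{-19 - 3518736} = \sqrt{-3518755} = i \sqrt{3518755}$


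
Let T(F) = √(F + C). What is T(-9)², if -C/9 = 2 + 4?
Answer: -63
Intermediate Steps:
C = -54 (C = -9*(2 + 4) = -9*6 = -54)
T(F) = √(-54 + F) (T(F) = √(F - 54) = √(-54 + F))
T(-9)² = (√(-54 - 9))² = (√(-63))² = (3*I*√7)² = -63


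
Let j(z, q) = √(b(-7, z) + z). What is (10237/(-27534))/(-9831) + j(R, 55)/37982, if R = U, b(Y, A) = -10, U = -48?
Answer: 1/26442 + I*√58/37982 ≈ 3.7819e-5 + 0.00020051*I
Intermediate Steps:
R = -48
j(z, q) = √(-10 + z)
(10237/(-27534))/(-9831) + j(R, 55)/37982 = (10237/(-27534))/(-9831) + √(-10 - 48)/37982 = (10237*(-1/27534))*(-1/9831) + √(-58)*(1/37982) = -29/78*(-1/9831) + (I*√58)*(1/37982) = 1/26442 + I*√58/37982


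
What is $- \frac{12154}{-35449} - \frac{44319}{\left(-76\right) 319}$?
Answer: $\frac{169611437}{78129596} \approx 2.1709$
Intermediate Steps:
$- \frac{12154}{-35449} - \frac{44319}{\left(-76\right) 319} = \left(-12154\right) \left(- \frac{1}{35449}\right) - \frac{44319}{-24244} = \frac{12154}{35449} - - \frac{4029}{2204} = \frac{12154}{35449} + \frac{4029}{2204} = \frac{169611437}{78129596}$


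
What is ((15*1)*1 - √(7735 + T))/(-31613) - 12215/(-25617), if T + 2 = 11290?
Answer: 385768540/809830221 + √19023/31613 ≈ 0.48072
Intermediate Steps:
T = 11288 (T = -2 + 11290 = 11288)
((15*1)*1 - √(7735 + T))/(-31613) - 12215/(-25617) = ((15*1)*1 - √(7735 + 11288))/(-31613) - 12215/(-25617) = (15*1 - √19023)*(-1/31613) - 12215*(-1/25617) = (15 - √19023)*(-1/31613) + 12215/25617 = (-15/31613 + √19023/31613) + 12215/25617 = 385768540/809830221 + √19023/31613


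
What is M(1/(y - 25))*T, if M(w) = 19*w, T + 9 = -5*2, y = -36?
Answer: 361/61 ≈ 5.9180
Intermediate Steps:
T = -19 (T = -9 - 5*2 = -9 - 10 = -19)
M(1/(y - 25))*T = (19/(-36 - 25))*(-19) = (19/(-61))*(-19) = (19*(-1/61))*(-19) = -19/61*(-19) = 361/61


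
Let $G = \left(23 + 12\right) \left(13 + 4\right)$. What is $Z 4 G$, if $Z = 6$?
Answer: $14280$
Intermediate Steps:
$G = 595$ ($G = 35 \cdot 17 = 595$)
$Z 4 G = 6 \cdot 4 \cdot 595 = 6 \cdot 2380 = 14280$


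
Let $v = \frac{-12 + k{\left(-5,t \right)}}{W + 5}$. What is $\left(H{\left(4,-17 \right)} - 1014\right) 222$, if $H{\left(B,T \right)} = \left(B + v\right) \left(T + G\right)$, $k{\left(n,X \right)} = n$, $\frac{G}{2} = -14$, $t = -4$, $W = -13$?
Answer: $- \frac{1145187}{4} \approx -2.863 \cdot 10^{5}$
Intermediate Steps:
$G = -28$ ($G = 2 \left(-14\right) = -28$)
$v = \frac{17}{8}$ ($v = \frac{-12 - 5}{-13 + 5} = - \frac{17}{-8} = \left(-17\right) \left(- \frac{1}{8}\right) = \frac{17}{8} \approx 2.125$)
$H{\left(B,T \right)} = \left(-28 + T\right) \left(\frac{17}{8} + B\right)$ ($H{\left(B,T \right)} = \left(B + \frac{17}{8}\right) \left(T - 28\right) = \left(\frac{17}{8} + B\right) \left(-28 + T\right) = \left(-28 + T\right) \left(\frac{17}{8} + B\right)$)
$\left(H{\left(4,-17 \right)} - 1014\right) 222 = \left(\left(- \frac{119}{2} - 112 + \frac{17}{8} \left(-17\right) + 4 \left(-17\right)\right) - 1014\right) 222 = \left(\left(- \frac{119}{2} - 112 - \frac{289}{8} - 68\right) - 1014\right) 222 = \left(- \frac{2205}{8} - 1014\right) 222 = \left(- \frac{10317}{8}\right) 222 = - \frac{1145187}{4}$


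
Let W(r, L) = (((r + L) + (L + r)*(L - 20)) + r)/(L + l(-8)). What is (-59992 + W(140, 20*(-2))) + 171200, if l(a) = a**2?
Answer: 110968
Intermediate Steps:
W(r, L) = (L + 2*r + (-20 + L)*(L + r))/(64 + L) (W(r, L) = (((r + L) + (L + r)*(L - 20)) + r)/(L + (-8)**2) = (((L + r) + (L + r)*(-20 + L)) + r)/(L + 64) = (((L + r) + (-20 + L)*(L + r)) + r)/(64 + L) = ((L + r + (-20 + L)*(L + r)) + r)/(64 + L) = (L + 2*r + (-20 + L)*(L + r))/(64 + L))
(-59992 + W(140, 20*(-2))) + 171200 = (-59992 + ((20*(-2))**2 - 380*(-2) - 18*140 + (20*(-2))*140)/(64 + 20*(-2))) + 171200 = (-59992 + ((-40)**2 - 19*(-40) - 2520 - 40*140)/(64 - 40)) + 171200 = (-59992 + (1600 + 760 - 2520 - 5600)/24) + 171200 = (-59992 + (1/24)*(-5760)) + 171200 = (-59992 - 240) + 171200 = -60232 + 171200 = 110968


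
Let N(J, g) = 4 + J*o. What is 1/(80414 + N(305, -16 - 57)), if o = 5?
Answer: 1/81943 ≈ 1.2204e-5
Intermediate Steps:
N(J, g) = 4 + 5*J (N(J, g) = 4 + J*5 = 4 + 5*J)
1/(80414 + N(305, -16 - 57)) = 1/(80414 + (4 + 5*305)) = 1/(80414 + (4 + 1525)) = 1/(80414 + 1529) = 1/81943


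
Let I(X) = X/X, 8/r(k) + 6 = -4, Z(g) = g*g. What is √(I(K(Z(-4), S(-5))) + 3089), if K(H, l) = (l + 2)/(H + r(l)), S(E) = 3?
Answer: √3090 ≈ 55.588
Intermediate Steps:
Z(g) = g²
r(k) = -⅘ (r(k) = 8/(-6 - 4) = 8/(-10) = 8*(-⅒) = -⅘)
K(H, l) = (2 + l)/(-⅘ + H) (K(H, l) = (l + 2)/(H - ⅘) = (2 + l)/(-⅘ + H))
I(X) = 1
√(I(K(Z(-4), S(-5))) + 3089) = √(1 + 3089) = √3090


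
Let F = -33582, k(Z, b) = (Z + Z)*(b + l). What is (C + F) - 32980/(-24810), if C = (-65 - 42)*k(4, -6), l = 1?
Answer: -72694964/2481 ≈ -29301.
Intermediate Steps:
k(Z, b) = 2*Z*(1 + b) (k(Z, b) = (Z + Z)*(b + 1) = (2*Z)*(1 + b) = 2*Z*(1 + b))
C = 4280 (C = (-65 - 42)*(2*4*(1 - 6)) = -214*4*(-5) = -107*(-40) = 4280)
(C + F) - 32980/(-24810) = (4280 - 33582) - 32980/(-24810) = -29302 - 32980*(-1/24810) = -29302 + 3298/2481 = -72694964/2481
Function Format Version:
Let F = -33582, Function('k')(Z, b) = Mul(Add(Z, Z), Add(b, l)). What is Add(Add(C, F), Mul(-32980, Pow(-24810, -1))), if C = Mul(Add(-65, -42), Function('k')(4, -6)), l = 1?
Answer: Rational(-72694964, 2481) ≈ -29301.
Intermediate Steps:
Function('k')(Z, b) = Mul(2, Z, Add(1, b)) (Function('k')(Z, b) = Mul(Add(Z, Z), Add(b, 1)) = Mul(Mul(2, Z), Add(1, b)) = Mul(2, Z, Add(1, b)))
C = 4280 (C = Mul(Add(-65, -42), Mul(2, 4, Add(1, -6))) = Mul(-107, Mul(2, 4, -5)) = Mul(-107, -40) = 4280)
Add(Add(C, F), Mul(-32980, Pow(-24810, -1))) = Add(Add(4280, -33582), Mul(-32980, Pow(-24810, -1))) = Add(-29302, Mul(-32980, Rational(-1, 24810))) = Add(-29302, Rational(3298, 2481)) = Rational(-72694964, 2481)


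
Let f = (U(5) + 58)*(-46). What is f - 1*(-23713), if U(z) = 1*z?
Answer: 20815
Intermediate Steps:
U(z) = z
f = -2898 (f = (5 + 58)*(-46) = 63*(-46) = -2898)
f - 1*(-23713) = -2898 - 1*(-23713) = -2898 + 23713 = 20815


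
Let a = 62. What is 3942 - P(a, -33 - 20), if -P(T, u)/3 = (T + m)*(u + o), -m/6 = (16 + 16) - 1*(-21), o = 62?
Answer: -2970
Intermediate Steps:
m = -318 (m = -6*((16 + 16) - 1*(-21)) = -6*(32 + 21) = -6*53 = -318)
P(T, u) = -3*(-318 + T)*(62 + u) (P(T, u) = -3*(T - 318)*(u + 62) = -3*(-318 + T)*(62 + u))
3942 - P(a, -33 - 20) = 3942 - (59148 - 186*62 + 954*(-33 - 20) - 3*62*(-33 - 20)) = 3942 - (59148 - 11532 + 954*(-53) - 3*62*(-53)) = 3942 - (59148 - 11532 - 50562 + 9858) = 3942 - 1*6912 = 3942 - 6912 = -2970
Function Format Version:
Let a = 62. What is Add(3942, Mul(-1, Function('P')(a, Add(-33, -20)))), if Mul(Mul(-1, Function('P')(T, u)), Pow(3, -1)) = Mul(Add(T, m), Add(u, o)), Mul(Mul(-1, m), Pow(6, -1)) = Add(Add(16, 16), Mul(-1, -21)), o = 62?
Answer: -2970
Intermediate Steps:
m = -318 (m = Mul(-6, Add(Add(16, 16), Mul(-1, -21))) = Mul(-6, Add(32, 21)) = Mul(-6, 53) = -318)
Function('P')(T, u) = Mul(-3, Add(-318, T), Add(62, u)) (Function('P')(T, u) = Mul(-3, Mul(Add(T, -318), Add(u, 62))) = Mul(-3, Mul(Add(-318, T), Add(62, u))) = Mul(-3, Add(-318, T), Add(62, u)))
Add(3942, Mul(-1, Function('P')(a, Add(-33, -20)))) = Add(3942, Mul(-1, Add(59148, Mul(-186, 62), Mul(954, Add(-33, -20)), Mul(-3, 62, Add(-33, -20))))) = Add(3942, Mul(-1, Add(59148, -11532, Mul(954, -53), Mul(-3, 62, -53)))) = Add(3942, Mul(-1, Add(59148, -11532, -50562, 9858))) = Add(3942, Mul(-1, 6912)) = Add(3942, -6912) = -2970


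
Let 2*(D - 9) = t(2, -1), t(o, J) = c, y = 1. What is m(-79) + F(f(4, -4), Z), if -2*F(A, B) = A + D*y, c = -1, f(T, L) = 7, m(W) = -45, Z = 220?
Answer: -211/4 ≈ -52.750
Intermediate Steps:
t(o, J) = -1
D = 17/2 (D = 9 + (½)*(-1) = 9 - ½ = 17/2 ≈ 8.5000)
F(A, B) = -17/4 - A/2 (F(A, B) = -(A + (17/2)*1)/2 = -(A + 17/2)/2 = -(17/2 + A)/2 = -17/4 - A/2)
m(-79) + F(f(4, -4), Z) = -45 + (-17/4 - ½*7) = -45 + (-17/4 - 7/2) = -45 - 31/4 = -211/4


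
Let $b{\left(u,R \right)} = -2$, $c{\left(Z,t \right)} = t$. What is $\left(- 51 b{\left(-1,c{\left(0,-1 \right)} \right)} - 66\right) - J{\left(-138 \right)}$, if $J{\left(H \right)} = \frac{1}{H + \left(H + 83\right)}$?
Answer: $\frac{6949}{193} \approx 36.005$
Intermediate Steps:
$J{\left(H \right)} = \frac{1}{83 + 2 H}$ ($J{\left(H \right)} = \frac{1}{H + \left(83 + H\right)} = \frac{1}{83 + 2 H}$)
$\left(- 51 b{\left(-1,c{\left(0,-1 \right)} \right)} - 66\right) - J{\left(-138 \right)} = \left(\left(-51\right) \left(-2\right) - 66\right) - \frac{1}{83 + 2 \left(-138\right)} = \left(102 - 66\right) - \frac{1}{83 - 276} = 36 - \frac{1}{-193} = 36 - - \frac{1}{193} = 36 + \frac{1}{193} = \frac{6949}{193}$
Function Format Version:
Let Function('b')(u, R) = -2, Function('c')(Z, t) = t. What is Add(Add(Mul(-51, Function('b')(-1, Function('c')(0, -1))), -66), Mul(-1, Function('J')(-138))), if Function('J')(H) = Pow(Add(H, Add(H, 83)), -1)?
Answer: Rational(6949, 193) ≈ 36.005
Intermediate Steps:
Function('J')(H) = Pow(Add(83, Mul(2, H)), -1) (Function('J')(H) = Pow(Add(H, Add(83, H)), -1) = Pow(Add(83, Mul(2, H)), -1))
Add(Add(Mul(-51, Function('b')(-1, Function('c')(0, -1))), -66), Mul(-1, Function('J')(-138))) = Add(Add(Mul(-51, -2), -66), Mul(-1, Pow(Add(83, Mul(2, -138)), -1))) = Add(Add(102, -66), Mul(-1, Pow(Add(83, -276), -1))) = Add(36, Mul(-1, Pow(-193, -1))) = Add(36, Mul(-1, Rational(-1, 193))) = Add(36, Rational(1, 193)) = Rational(6949, 193)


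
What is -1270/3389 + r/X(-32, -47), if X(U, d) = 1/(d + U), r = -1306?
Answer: 349655416/3389 ≈ 1.0317e+5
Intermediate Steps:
X(U, d) = 1/(U + d)
-1270/3389 + r/X(-32, -47) = -1270/3389 - 1306/(1/(-32 - 47)) = -1270*1/3389 - 1306/(1/(-79)) = -1270/3389 - 1306/(-1/79) = -1270/3389 - 1306*(-79) = -1270/3389 + 103174 = 349655416/3389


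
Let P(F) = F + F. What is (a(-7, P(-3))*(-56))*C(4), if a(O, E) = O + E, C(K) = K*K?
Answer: 11648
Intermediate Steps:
P(F) = 2*F
C(K) = K**2
a(O, E) = E + O
(a(-7, P(-3))*(-56))*C(4) = ((2*(-3) - 7)*(-56))*4**2 = ((-6 - 7)*(-56))*16 = -13*(-56)*16 = 728*16 = 11648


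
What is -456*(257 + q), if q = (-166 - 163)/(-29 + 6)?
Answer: -2845440/23 ≈ -1.2371e+5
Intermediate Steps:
q = 329/23 (q = -329/(-23) = -329*(-1/23) = 329/23 ≈ 14.304)
-456*(257 + q) = -456*(257 + 329/23) = -456*6240/23 = -2845440/23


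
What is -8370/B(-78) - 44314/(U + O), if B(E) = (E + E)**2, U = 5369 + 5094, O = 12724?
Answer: -70694483/31348824 ≈ -2.2551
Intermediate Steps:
U = 10463
B(E) = 4*E**2 (B(E) = (2*E)**2 = 4*E**2)
-8370/B(-78) - 44314/(U + O) = -8370/(4*(-78)**2) - 44314/(10463 + 12724) = -8370/(4*6084) - 44314/23187 = -8370/24336 - 44314*1/23187 = -8370*1/24336 - 44314/23187 = -465/1352 - 44314/23187 = -70694483/31348824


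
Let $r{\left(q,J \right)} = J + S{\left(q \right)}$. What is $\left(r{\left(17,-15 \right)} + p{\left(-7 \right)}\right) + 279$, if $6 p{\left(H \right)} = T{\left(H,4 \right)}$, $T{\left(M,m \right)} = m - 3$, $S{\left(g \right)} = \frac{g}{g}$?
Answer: $\frac{1591}{6} \approx 265.17$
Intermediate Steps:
$S{\left(g \right)} = 1$
$r{\left(q,J \right)} = 1 + J$ ($r{\left(q,J \right)} = J + 1 = 1 + J$)
$T{\left(M,m \right)} = -3 + m$ ($T{\left(M,m \right)} = m - 3 = -3 + m$)
$p{\left(H \right)} = \frac{1}{6}$ ($p{\left(H \right)} = \frac{-3 + 4}{6} = \frac{1}{6} \cdot 1 = \frac{1}{6}$)
$\left(r{\left(17,-15 \right)} + p{\left(-7 \right)}\right) + 279 = \left(\left(1 - 15\right) + \frac{1}{6}\right) + 279 = \left(-14 + \frac{1}{6}\right) + 279 = - \frac{83}{6} + 279 = \frac{1591}{6}$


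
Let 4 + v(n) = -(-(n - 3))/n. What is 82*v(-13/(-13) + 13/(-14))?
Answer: -3690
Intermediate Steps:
v(n) = -4 - (3 - n)/n (v(n) = -4 - (-(n - 3))/n = -4 - (-(-3 + n))/n = -4 - (3 - n)/n)
82*v(-13/(-13) + 13/(-14)) = 82*(-3 - 3/(-13/(-13) + 13/(-14))) = 82*(-3 - 3/(-13*(-1/13) + 13*(-1/14))) = 82*(-3 - 3/(1 - 13/14)) = 82*(-3 - 3/1/14) = 82*(-3 - 3*14) = 82*(-3 - 42) = 82*(-45) = -3690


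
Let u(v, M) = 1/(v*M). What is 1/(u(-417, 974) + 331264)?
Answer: 406158/134545523711 ≈ 3.0187e-6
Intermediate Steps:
u(v, M) = 1/(M*v)
1/(u(-417, 974) + 331264) = 1/(1/(974*(-417)) + 331264) = 1/((1/974)*(-1/417) + 331264) = 1/(-1/406158 + 331264) = 1/(134545523711/406158) = 406158/134545523711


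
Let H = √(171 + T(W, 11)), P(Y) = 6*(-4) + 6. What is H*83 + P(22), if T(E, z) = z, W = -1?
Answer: -18 + 83*√182 ≈ 1101.7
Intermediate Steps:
P(Y) = -18 (P(Y) = -24 + 6 = -18)
H = √182 (H = √(171 + 11) = √182 ≈ 13.491)
H*83 + P(22) = √182*83 - 18 = 83*√182 - 18 = -18 + 83*√182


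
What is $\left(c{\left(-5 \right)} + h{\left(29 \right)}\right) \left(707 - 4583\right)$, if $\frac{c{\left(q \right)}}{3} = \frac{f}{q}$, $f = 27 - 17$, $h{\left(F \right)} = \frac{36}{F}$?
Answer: $\frac{534888}{29} \approx 18444.0$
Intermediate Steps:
$f = 10$ ($f = 27 - 17 = 10$)
$c{\left(q \right)} = \frac{30}{q}$ ($c{\left(q \right)} = 3 \frac{10}{q} = \frac{30}{q}$)
$\left(c{\left(-5 \right)} + h{\left(29 \right)}\right) \left(707 - 4583\right) = \left(\frac{30}{-5} + \frac{36}{29}\right) \left(707 - 4583\right) = \left(30 \left(- \frac{1}{5}\right) + 36 \cdot \frac{1}{29}\right) \left(-3876\right) = \left(-6 + \frac{36}{29}\right) \left(-3876\right) = \left(- \frac{138}{29}\right) \left(-3876\right) = \frac{534888}{29}$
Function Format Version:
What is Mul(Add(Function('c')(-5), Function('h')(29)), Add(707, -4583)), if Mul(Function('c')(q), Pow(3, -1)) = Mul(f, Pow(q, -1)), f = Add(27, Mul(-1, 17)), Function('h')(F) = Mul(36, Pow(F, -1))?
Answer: Rational(534888, 29) ≈ 18444.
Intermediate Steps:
f = 10 (f = Add(27, -17) = 10)
Function('c')(q) = Mul(30, Pow(q, -1)) (Function('c')(q) = Mul(3, Mul(10, Pow(q, -1))) = Mul(30, Pow(q, -1)))
Mul(Add(Function('c')(-5), Function('h')(29)), Add(707, -4583)) = Mul(Add(Mul(30, Pow(-5, -1)), Mul(36, Pow(29, -1))), Add(707, -4583)) = Mul(Add(Mul(30, Rational(-1, 5)), Mul(36, Rational(1, 29))), -3876) = Mul(Add(-6, Rational(36, 29)), -3876) = Mul(Rational(-138, 29), -3876) = Rational(534888, 29)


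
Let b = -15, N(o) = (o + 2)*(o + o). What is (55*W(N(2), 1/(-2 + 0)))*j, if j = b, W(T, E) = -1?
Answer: 825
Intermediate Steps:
N(o) = 2*o*(2 + o) (N(o) = (2 + o)*(2*o) = 2*o*(2 + o))
j = -15
(55*W(N(2), 1/(-2 + 0)))*j = (55*(-1))*(-15) = -55*(-15) = 825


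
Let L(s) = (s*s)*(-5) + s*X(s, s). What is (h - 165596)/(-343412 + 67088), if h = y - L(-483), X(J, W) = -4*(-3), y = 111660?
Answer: -1118305/276324 ≈ -4.0471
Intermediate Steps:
X(J, W) = 12
L(s) = -5*s**2 + 12*s (L(s) = (s*s)*(-5) + s*12 = s**2*(-5) + 12*s = -5*s**2 + 12*s)
h = 1283901 (h = 111660 - (-483)*(12 - 5*(-483)) = 111660 - (-483)*(12 + 2415) = 111660 - (-483)*2427 = 111660 - 1*(-1172241) = 111660 + 1172241 = 1283901)
(h - 165596)/(-343412 + 67088) = (1283901 - 165596)/(-343412 + 67088) = 1118305/(-276324) = 1118305*(-1/276324) = -1118305/276324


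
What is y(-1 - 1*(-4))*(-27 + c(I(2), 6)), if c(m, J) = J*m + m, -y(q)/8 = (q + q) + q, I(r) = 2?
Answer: 936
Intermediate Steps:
y(q) = -24*q (y(q) = -8*((q + q) + q) = -8*(2*q + q) = -24*q)
c(m, J) = m + J*m
y(-1 - 1*(-4))*(-27 + c(I(2), 6)) = (-24*(-1 - 1*(-4)))*(-27 + 2*(1 + 6)) = (-24*(-1 + 4))*(-27 + 2*7) = (-24*3)*(-27 + 14) = -72*(-13) = 936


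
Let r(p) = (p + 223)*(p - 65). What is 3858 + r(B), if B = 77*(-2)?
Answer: -11253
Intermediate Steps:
B = -154
r(p) = (-65 + p)*(223 + p) (r(p) = (223 + p)*(-65 + p) = (-65 + p)*(223 + p))
3858 + r(B) = 3858 + (-14495 + (-154)² + 158*(-154)) = 3858 + (-14495 + 23716 - 24332) = 3858 - 15111 = -11253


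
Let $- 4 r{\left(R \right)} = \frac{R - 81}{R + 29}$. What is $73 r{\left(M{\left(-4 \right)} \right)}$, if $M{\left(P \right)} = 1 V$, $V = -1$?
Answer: $\frac{2993}{56} \approx 53.446$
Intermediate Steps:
$M{\left(P \right)} = -1$ ($M{\left(P \right)} = 1 \left(-1\right) = -1$)
$r{\left(R \right)} = - \frac{-81 + R}{4 \left(29 + R\right)}$ ($r{\left(R \right)} = - \frac{\left(R - 81\right) \frac{1}{R + 29}}{4} = - \frac{\left(-81 + R\right) \frac{1}{29 + R}}{4} = - \frac{\frac{1}{29 + R} \left(-81 + R\right)}{4} = - \frac{-81 + R}{4 \left(29 + R\right)}$)
$73 r{\left(M{\left(-4 \right)} \right)} = 73 \frac{81 - -1}{4 \left(29 - 1\right)} = 73 \frac{81 + 1}{4 \cdot 28} = 73 \cdot \frac{1}{4} \cdot \frac{1}{28} \cdot 82 = 73 \cdot \frac{41}{56} = \frac{2993}{56}$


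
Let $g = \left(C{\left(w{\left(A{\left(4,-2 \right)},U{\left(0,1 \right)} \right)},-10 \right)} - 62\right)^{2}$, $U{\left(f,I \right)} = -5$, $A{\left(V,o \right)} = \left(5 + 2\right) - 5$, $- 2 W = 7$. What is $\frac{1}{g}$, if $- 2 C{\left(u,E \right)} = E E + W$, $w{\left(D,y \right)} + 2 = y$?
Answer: $\frac{16}{194481} \approx 8.227 \cdot 10^{-5}$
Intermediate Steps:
$W = - \frac{7}{2}$ ($W = \left(- \frac{1}{2}\right) 7 = - \frac{7}{2} \approx -3.5$)
$A{\left(V,o \right)} = 2$ ($A{\left(V,o \right)} = 7 - 5 = 2$)
$w{\left(D,y \right)} = -2 + y$
$C{\left(u,E \right)} = \frac{7}{4} - \frac{E^{2}}{2}$ ($C{\left(u,E \right)} = - \frac{E E - \frac{7}{2}}{2} = - \frac{E^{2} - \frac{7}{2}}{2} = - \frac{- \frac{7}{2} + E^{2}}{2} = \frac{7}{4} - \frac{E^{2}}{2}$)
$g = \frac{194481}{16}$ ($g = \left(\left(\frac{7}{4} - \frac{\left(-10\right)^{2}}{2}\right) - 62\right)^{2} = \left(\left(\frac{7}{4} - 50\right) - 62\right)^{2} = \left(- \frac{193}{4} - 62\right)^{2} = \left(- \frac{441}{4}\right)^{2} = \frac{194481}{16} \approx 12155.0$)
$\frac{1}{g} = \frac{1}{\frac{194481}{16}} = \frac{16}{194481}$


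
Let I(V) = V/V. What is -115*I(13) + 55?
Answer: -60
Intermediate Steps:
I(V) = 1
-115*I(13) + 55 = -115*1 + 55 = -115 + 55 = -60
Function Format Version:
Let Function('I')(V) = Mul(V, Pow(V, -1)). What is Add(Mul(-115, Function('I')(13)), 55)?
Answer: -60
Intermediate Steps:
Function('I')(V) = 1
Add(Mul(-115, Function('I')(13)), 55) = Add(Mul(-115, 1), 55) = Add(-115, 55) = -60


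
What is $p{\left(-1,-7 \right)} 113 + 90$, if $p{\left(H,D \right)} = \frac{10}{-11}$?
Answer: $- \frac{140}{11} \approx -12.727$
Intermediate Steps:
$p{\left(H,D \right)} = - \frac{10}{11}$ ($p{\left(H,D \right)} = 10 \left(- \frac{1}{11}\right) = - \frac{10}{11}$)
$p{\left(-1,-7 \right)} 113 + 90 = \left(- \frac{10}{11}\right) 113 + 90 = - \frac{1130}{11} + 90 = - \frac{140}{11}$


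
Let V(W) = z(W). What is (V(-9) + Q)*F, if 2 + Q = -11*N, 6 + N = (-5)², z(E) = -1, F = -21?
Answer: 4452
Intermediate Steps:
N = 19 (N = -6 + (-5)² = -6 + 25 = 19)
Q = -211 (Q = -2 - 11*19 = -2 - 209 = -211)
V(W) = -1
(V(-9) + Q)*F = (-1 - 211)*(-21) = -212*(-21) = 4452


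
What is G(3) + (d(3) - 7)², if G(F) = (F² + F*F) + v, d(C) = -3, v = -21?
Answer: 97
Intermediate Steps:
G(F) = -21 + 2*F² (G(F) = (F² + F*F) - 21 = (F² + F²) - 21 = 2*F² - 21 = -21 + 2*F²)
G(3) + (d(3) - 7)² = (-21 + 2*3²) + (-3 - 7)² = (-21 + 2*9) + (-10)² = (-21 + 18) + 100 = -3 + 100 = 97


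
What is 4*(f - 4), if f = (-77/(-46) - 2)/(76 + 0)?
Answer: -13999/874 ≈ -16.017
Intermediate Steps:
f = -15/3496 (f = (-77*(-1/46) - 2)/76 = (77/46 - 2)*(1/76) = -15/46*1/76 = -15/3496 ≈ -0.0042906)
4*(f - 4) = 4*(-15/3496 - 4) = 4*(-13999/3496) = -13999/874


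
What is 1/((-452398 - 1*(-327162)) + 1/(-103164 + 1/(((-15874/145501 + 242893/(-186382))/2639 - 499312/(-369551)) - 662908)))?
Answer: -405626942205558342543476446/50799095737987169793626305977697 ≈ -7.9849e-6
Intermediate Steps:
1/((-452398 - 1*(-327162)) + 1/(-103164 + 1/(((-15874/145501 + 242893/(-186382))/2639 - 499312/(-369551)) - 662908))) = 1/((-452398 + 327162) + 1/(-103164 + 1/(((-15874*1/145501 + 242893*(-1/186382))*(1/2639) - 499312*(-1/369551)) - 662908))) = 1/(-125236 + 1/(-103164 + 1/(((-15874/145501 - 34699/26626)*(1/2639) + 499312/369551) - 662908))) = 1/(-125236 + 1/(-103164 + 1/((-5471400323/3874109626*1/2639 + 499312/369551) - 662908))) = 1/(-125236 + 1/(-103164 + 1/((-5471400323/10223775303014 + 499312/369551) - 662908))) = 1/(-125236 + 1/(-103164 + 1/(8010724855004335/5931250215077122 - 662908))) = 1/(-125236 + 1/(-103164 + 1/(-3931865206851489786441/5931250215077122))) = 1/(-125236 + 1/(-103164 - 5931250215077122/3931865206851489786441)) = 1/(-125236 + 1/(-405626942205558342543476446/3931865206851489786441)) = 1/(-125236 - 3931865206851489786441/405626942205558342543476446) = 1/(-50799095737987169793626305977697/405626942205558342543476446) = -405626942205558342543476446/50799095737987169793626305977697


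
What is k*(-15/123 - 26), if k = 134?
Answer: -143514/41 ≈ -3500.3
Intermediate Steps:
k*(-15/123 - 26) = 134*(-15/123 - 26) = 134*(-15*1/123 - 26) = 134*(-5/41 - 26) = 134*(-1071/41) = -143514/41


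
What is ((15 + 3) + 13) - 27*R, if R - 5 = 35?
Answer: -1049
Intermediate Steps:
R = 40 (R = 5 + 35 = 40)
((15 + 3) + 13) - 27*R = ((15 + 3) + 13) - 27*40 = (18 + 13) - 1080 = 31 - 1080 = -1049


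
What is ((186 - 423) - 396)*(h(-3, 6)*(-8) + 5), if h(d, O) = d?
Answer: -18357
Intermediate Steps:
((186 - 423) - 396)*(h(-3, 6)*(-8) + 5) = ((186 - 423) - 396)*(-3*(-8) + 5) = (-237 - 396)*(24 + 5) = -633*29 = -18357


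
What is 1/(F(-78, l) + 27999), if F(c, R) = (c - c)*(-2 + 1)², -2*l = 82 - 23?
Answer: 1/27999 ≈ 3.5716e-5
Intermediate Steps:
l = -59/2 (l = -(82 - 23)/2 = -½*59 = -59/2 ≈ -29.500)
F(c, R) = 0 (F(c, R) = 0*(-1)² = 0*1 = 0)
1/(F(-78, l) + 27999) = 1/(0 + 27999) = 1/27999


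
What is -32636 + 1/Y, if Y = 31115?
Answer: -1015469139/31115 ≈ -32636.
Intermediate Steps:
-32636 + 1/Y = -32636 + 1/31115 = -1015469139/31115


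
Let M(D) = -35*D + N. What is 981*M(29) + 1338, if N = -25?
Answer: -1018902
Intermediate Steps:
M(D) = -25 - 35*D (M(D) = -35*D - 25 = -25 - 35*D)
981*M(29) + 1338 = 981*(-25 - 35*29) + 1338 = 981*(-25 - 1015) + 1338 = 981*(-1040) + 1338 = -1020240 + 1338 = -1018902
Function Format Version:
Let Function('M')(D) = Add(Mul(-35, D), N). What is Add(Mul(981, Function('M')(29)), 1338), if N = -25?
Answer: -1018902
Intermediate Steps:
Function('M')(D) = Add(-25, Mul(-35, D)) (Function('M')(D) = Add(Mul(-35, D), -25) = Add(-25, Mul(-35, D)))
Add(Mul(981, Function('M')(29)), 1338) = Add(Mul(981, Add(-25, Mul(-35, 29))), 1338) = Add(Mul(981, Add(-25, -1015)), 1338) = Add(Mul(981, -1040), 1338) = Add(-1020240, 1338) = -1018902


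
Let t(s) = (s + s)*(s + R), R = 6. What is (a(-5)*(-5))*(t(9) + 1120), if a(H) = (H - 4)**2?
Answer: -562950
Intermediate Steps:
t(s) = 2*s*(6 + s) (t(s) = (s + s)*(s + 6) = (2*s)*(6 + s) = 2*s*(6 + s))
a(H) = (-4 + H)**2
(a(-5)*(-5))*(t(9) + 1120) = ((-4 - 5)**2*(-5))*(2*9*(6 + 9) + 1120) = ((-9)**2*(-5))*(2*9*15 + 1120) = (81*(-5))*(270 + 1120) = -405*1390 = -562950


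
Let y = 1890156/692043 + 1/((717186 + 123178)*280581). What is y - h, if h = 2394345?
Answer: -130233813027912816616531/54392312548100604 ≈ -2.3943e+6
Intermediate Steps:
y = 148560069124067849/54392312548100604 (y = 1890156*(1/692043) + (1/280581)/840364 = 630052/230681 + (1/840364)*(1/280581) = 630052/230681 + 1/235790171484 = 148560069124067849/54392312548100604 ≈ 2.7313)
y - h = 148560069124067849/54392312548100604 - 1*2394345 = 148560069124067849/54392312548100604 - 2394345 = -130233813027912816616531/54392312548100604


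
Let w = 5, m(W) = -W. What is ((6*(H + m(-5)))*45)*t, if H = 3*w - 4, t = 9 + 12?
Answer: 90720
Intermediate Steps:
t = 21
H = 11 (H = 3*5 - 4 = 15 - 4 = 11)
((6*(H + m(-5)))*45)*t = ((6*(11 - 1*(-5)))*45)*21 = ((6*(11 + 5))*45)*21 = ((6*16)*45)*21 = (96*45)*21 = 4320*21 = 90720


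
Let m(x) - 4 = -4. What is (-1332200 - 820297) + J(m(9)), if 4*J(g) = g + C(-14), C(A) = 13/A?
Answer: -120539845/56 ≈ -2.1525e+6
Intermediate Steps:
m(x) = 0 (m(x) = 4 - 4 = 0)
J(g) = -13/56 + g/4 (J(g) = (g + 13/(-14))/4 = (g + 13*(-1/14))/4 = (g - 13/14)/4 = (-13/14 + g)/4 = -13/56 + g/4)
(-1332200 - 820297) + J(m(9)) = (-1332200 - 820297) + (-13/56 + (¼)*0) = -2152497 + (-13/56 + 0) = -2152497 - 13/56 = -120539845/56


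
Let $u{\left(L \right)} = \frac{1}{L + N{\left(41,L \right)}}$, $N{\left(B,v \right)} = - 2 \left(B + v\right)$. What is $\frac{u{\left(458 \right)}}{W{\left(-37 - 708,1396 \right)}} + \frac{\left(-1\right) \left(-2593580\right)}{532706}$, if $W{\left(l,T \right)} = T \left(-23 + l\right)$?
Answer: $\frac{750775429591153}{154204834959360} \approx 4.8687$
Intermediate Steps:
$N{\left(B,v \right)} = - 2 B - 2 v$
$u{\left(L \right)} = \frac{1}{-82 - L}$ ($u{\left(L \right)} = \frac{1}{L - \left(82 + 2 L\right)} = \frac{1}{-82 - L}$)
$\frac{u{\left(458 \right)}}{W{\left(-37 - 708,1396 \right)}} + \frac{\left(-1\right) \left(-2593580\right)}{532706} = \frac{\left(-1\right) \frac{1}{82 + 458}}{1396 \left(-23 - 745\right)} + \frac{\left(-1\right) \left(-2593580\right)}{532706} = \frac{\left(-1\right) \frac{1}{540}}{1396 \left(-23 - 745\right)} + 2593580 \cdot \frac{1}{532706} = \frac{\left(-1\right) \frac{1}{540}}{1396 \left(-768\right)} + \frac{1296790}{266353} = - \frac{1}{540 \left(-1072128\right)} + \frac{1296790}{266353} = \left(- \frac{1}{540}\right) \left(- \frac{1}{1072128}\right) + \frac{1296790}{266353} = \frac{1}{578949120} + \frac{1296790}{266353} = \frac{750775429591153}{154204834959360}$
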